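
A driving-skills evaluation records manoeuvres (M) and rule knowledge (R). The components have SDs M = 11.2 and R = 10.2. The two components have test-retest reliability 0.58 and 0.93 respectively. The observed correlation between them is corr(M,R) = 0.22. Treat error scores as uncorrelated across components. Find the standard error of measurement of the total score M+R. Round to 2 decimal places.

7.74

Var(total) = 229.48 + 50.2656 = 279.746.
True-score variance = 169.512 + 50.2656 = 219.778, so reliability = 0.7856.
Error variance = 279.746 − 219.778 = 59.9676; SEM = √59.9676 = 7.74.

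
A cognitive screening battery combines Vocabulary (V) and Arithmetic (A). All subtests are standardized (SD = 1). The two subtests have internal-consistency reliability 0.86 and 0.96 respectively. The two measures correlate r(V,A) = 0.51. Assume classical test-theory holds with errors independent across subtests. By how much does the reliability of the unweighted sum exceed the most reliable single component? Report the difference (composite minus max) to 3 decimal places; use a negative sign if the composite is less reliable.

Var(sum) = 2 + 1.02 = 3.02; true-score variance = 1.82 + 1.02 = 2.84; composite reliability = 0.9404.
Max component reliability = 0.9600.
Difference = 0.9404 − 0.9600 = -0.020.

-0.020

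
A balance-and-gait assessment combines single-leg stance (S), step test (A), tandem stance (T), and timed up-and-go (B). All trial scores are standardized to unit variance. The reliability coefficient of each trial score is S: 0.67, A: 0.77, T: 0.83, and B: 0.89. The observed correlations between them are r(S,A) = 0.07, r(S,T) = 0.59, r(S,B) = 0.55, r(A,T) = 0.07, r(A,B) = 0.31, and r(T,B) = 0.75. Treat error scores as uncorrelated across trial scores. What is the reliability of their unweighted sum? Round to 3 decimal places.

Var(S+A+T+B) = 4 + 2·[0.07 + 0.59 + 0.55 + 0.07 + 0.31 + 0.75] = 4 + 4.68 = 8.68.
With uncorrelated errors the cross-covariances are all true-score covariance, so they carry over unchanged; only the diagonal terms shrink to ρᵢσᵢ².
True-score variance = [0.67 + 0.77 + 0.83 + 0.89] + 4.68 = 3.16 + 4.68 = 7.84.
Reliability = 7.84 / 8.68 = 0.903.

0.903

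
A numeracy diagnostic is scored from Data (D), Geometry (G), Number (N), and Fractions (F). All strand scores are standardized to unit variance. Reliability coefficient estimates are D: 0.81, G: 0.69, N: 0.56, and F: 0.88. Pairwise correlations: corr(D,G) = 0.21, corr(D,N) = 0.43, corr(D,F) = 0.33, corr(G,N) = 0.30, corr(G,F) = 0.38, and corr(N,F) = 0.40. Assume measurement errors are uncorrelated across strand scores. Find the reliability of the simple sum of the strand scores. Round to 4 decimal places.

0.8691

Var(D+G+N+F) = 4 + 2·[0.21 + 0.43 + 0.33 + 0.30 + 0.38 + 0.40] = 4 + 4.1 = 8.1.
Because errors are independent across components, Cov(Tᵢ,Tⱼ) = Cov(Xᵢ,Xⱼ); the off-diagonal part of the true-score variance is the same as above.
True-score variance = [0.81 + 0.69 + 0.56 + 0.88] + 4.1 = 2.94 + 4.1 = 7.04.
Reliability = 7.04 / 8.1 = 0.8691.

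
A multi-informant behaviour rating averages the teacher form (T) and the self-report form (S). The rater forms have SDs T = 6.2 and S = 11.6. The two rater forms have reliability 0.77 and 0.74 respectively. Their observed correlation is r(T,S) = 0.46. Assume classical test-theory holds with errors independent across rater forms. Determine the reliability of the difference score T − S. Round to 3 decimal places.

Var(T−S) = 6.2² + 11.6² − 2·6.2·11.6·0.46 = 173 − 66.1664 = 106.834.
Under uncorrelated errors the observed covariances equal the true-score covariances, so only the own-variance terms attenuate.
True-score variance = [6.2²·0.77 + 11.6²·0.74] − 66.1664 = 129.173 − 66.1664 = 63.0068.
Reliability = 63.0068 / 106.834 = 0.590.

0.590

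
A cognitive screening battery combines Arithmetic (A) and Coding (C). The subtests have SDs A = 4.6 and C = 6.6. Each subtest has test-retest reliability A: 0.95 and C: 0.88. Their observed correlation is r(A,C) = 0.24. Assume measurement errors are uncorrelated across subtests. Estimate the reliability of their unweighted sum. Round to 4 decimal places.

Var(A+C) = 4.6² + 6.6² + 2·[4.6·6.6·0.24] = 64.72 + 14.5728 = 79.2928.
Under uncorrelated errors the observed covariances equal the true-score covariances, so only the own-variance terms attenuate.
True-score variance = [4.6²·0.95 + 6.6²·0.88] + 14.5728 = 58.4348 + 14.5728 = 73.0076.
Reliability = 73.0076 / 79.2928 = 0.9207.

0.9207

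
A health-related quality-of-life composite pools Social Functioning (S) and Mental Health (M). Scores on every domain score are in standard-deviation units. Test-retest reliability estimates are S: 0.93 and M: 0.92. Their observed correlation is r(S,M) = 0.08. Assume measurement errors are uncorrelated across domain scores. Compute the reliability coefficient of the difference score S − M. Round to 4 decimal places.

Var(S−M) = 1 + 1 − 2·0.08 = 2 − 0.16 = 1.84.
Because errors are independent across components, Cov(Tᵢ,Tⱼ) = Cov(Xᵢ,Xⱼ); the off-diagonal part of the true-score variance is the same as above.
True-score variance = [0.93 + 0.92] − 0.16 = 1.85 − 0.16 = 1.69.
Reliability = 1.69 / 1.84 = 0.9185.

0.9185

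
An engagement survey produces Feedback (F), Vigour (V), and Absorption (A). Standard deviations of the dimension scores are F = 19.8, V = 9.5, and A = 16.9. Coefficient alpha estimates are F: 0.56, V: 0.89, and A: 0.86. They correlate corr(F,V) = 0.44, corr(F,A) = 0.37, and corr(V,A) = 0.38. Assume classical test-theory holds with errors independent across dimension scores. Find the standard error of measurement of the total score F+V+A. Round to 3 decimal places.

Var(total) = 767.9 + 535.165 = 1303.06.
True-score variance = 545.49 + 535.165 = 1080.65, so reliability = 0.8293.
Error variance = 1303.06 − 1080.65 = 222.41; SEM = √222.41 = 14.913.

14.913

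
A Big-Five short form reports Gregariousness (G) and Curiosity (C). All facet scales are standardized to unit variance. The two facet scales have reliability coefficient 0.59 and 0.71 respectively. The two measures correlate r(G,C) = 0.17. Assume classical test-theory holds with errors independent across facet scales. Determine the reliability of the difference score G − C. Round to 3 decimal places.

0.578

Var(G−C) = 1 + 1 − 2·0.17 = 2 − 0.34 = 1.66.
With uncorrelated errors the cross-covariances are all true-score covariance, so they carry over unchanged; only the diagonal terms shrink to ρᵢσᵢ².
True-score variance = [0.59 + 0.71] − 0.34 = 1.3 − 0.34 = 0.96.
Reliability = 0.96 / 1.66 = 0.578.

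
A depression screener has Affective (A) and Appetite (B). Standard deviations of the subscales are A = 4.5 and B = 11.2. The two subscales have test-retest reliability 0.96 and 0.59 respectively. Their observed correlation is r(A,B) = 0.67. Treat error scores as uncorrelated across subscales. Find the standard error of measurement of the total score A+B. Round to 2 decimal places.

7.23

Var(total) = 145.69 + 67.536 = 213.226.
True-score variance = 93.4496 + 67.536 = 160.986, so reliability = 0.7550.
Error variance = 213.226 − 160.986 = 52.2404; SEM = √52.2404 = 7.23.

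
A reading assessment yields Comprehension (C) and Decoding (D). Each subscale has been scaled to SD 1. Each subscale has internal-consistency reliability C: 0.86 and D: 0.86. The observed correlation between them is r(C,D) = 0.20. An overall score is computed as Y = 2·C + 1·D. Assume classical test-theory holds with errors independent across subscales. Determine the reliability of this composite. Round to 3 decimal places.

Var(Y) = 2² + 1 + 2·[2·0.20] = 5 + 0.8 = 5.8.
Because errors are independent across components, Cov(Tᵢ,Tⱼ) = Cov(Xᵢ,Xⱼ); the off-diagonal part of the true-score variance is the same as above.
True-score variance = [2²·0.86 + 0.86] + 0.8 = 4.3 + 0.8 = 5.1.
Reliability = 5.1 / 5.8 = 0.879.

0.879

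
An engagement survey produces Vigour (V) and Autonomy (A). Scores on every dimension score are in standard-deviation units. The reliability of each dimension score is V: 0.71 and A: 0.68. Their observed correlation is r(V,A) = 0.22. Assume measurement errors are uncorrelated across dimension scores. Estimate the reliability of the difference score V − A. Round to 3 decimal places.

Var(V−A) = 1 + 1 − 2·0.22 = 2 − 0.44 = 1.56.
With uncorrelated errors the cross-covariances are all true-score covariance, so they carry over unchanged; only the diagonal terms shrink to ρᵢσᵢ².
True-score variance = [0.71 + 0.68] − 0.44 = 1.39 − 0.44 = 0.95.
Reliability = 0.95 / 1.56 = 0.609.

0.609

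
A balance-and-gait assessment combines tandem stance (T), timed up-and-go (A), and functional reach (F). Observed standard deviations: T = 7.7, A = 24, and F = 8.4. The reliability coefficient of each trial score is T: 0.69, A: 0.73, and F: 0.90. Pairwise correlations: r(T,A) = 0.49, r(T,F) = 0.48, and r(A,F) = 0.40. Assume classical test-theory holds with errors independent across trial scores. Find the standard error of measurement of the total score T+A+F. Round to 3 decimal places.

Var(total) = 705.85 + 404.477 = 1110.33.
True-score variance = 524.894 + 404.477 = 929.371, so reliability = 0.8370.
Error variance = 1110.33 − 929.371 = 180.956; SEM = √180.956 = 13.452.

13.452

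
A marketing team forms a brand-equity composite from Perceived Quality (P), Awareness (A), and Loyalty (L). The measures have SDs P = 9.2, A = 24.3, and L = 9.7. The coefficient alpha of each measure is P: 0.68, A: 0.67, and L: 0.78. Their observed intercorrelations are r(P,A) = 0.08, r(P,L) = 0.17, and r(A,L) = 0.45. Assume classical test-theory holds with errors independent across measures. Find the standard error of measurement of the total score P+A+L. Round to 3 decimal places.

Var(total) = 769.22 + 278.25 = 1047.47.
True-score variance = 526.574 + 278.25 = 804.824, so reliability = 0.7684.
Error variance = 1047.47 − 804.824 = 242.646; SEM = √242.646 = 15.577.

15.577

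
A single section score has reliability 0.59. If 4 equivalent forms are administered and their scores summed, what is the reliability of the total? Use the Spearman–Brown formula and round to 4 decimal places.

ρ_k = kρ / (1 + (k−1)ρ) = 4·0.59 / (1 + 3·0.59) = 2.360 / 2.770 = 0.8520.

0.8520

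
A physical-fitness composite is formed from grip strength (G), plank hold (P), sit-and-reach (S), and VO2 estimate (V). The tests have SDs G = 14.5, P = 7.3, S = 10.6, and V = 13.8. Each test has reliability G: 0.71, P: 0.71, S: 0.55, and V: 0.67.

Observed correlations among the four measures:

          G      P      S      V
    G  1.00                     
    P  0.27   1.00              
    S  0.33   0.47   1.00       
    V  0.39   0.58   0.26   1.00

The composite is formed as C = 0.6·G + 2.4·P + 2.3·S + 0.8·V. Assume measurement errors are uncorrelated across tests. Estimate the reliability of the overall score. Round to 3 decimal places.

Var(C) = 0.6²·14.5² + 2.4²·7.3² + 2.3²·10.6² + 0.8²·13.8² + 2·[1.44·14.5·7.3·0.27 + 1.38·14.5·10.6·0.33 + 0.48·14.5·13.8·0.39 + 5.52·7.3·10.6·0.47 + 1.92·7.3·13.8·0.58 + 1.84·10.6·13.8·0.26] = 1098.91 + 1063.05 = 2161.96.
Under uncorrelated errors the observed covariances equal the true-score covariances, so only the own-variance terms attenuate.
True-score variance = [0.6²·14.5²·0.71 + 2.4²·7.3²·0.71 + 2.3²·10.6²·0.55 + 0.8²·13.8²·0.67] + 1063.05 = 680.247 + 1063.05 = 1743.3.
Reliability = 1743.3 / 2161.96 = 0.806.

0.806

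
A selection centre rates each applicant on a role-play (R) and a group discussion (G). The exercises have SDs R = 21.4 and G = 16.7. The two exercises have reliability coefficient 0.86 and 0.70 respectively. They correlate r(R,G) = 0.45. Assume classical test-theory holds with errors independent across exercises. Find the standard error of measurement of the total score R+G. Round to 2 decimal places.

12.16

Var(total) = 736.85 + 321.642 = 1058.49.
True-score variance = 589.069 + 321.642 = 910.711, so reliability = 0.8604.
Error variance = 1058.49 − 910.711 = 147.781; SEM = √147.781 = 12.16.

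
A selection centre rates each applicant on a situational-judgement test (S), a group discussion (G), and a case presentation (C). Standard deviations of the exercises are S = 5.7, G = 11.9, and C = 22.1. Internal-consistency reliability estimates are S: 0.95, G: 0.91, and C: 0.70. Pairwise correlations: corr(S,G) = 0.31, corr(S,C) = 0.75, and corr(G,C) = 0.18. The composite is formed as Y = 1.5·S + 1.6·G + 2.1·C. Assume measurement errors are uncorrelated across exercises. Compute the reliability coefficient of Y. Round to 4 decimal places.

Var(Y) = 1.5²·5.7² + 1.6²·11.9² + 2.1²·22.1² + 2·[2.4·5.7·11.9·0.31 + 3.15·5.7·22.1·0.75 + 3.36·11.9·22.1·0.18] = 2589.51 + 1014.25 = 3603.76.
Because errors are independent across components, Cov(Tᵢ,Tⱼ) = Cov(Xᵢ,Xⱼ); the off-diagonal part of the true-score variance is the same as above.
True-score variance = [1.5²·5.7²·0.95 + 1.6²·11.9²·0.91 + 2.1²·22.1²·0.70] + 1014.25 = 1907.06 + 1014.25 = 2921.32.
Reliability = 2921.32 / 3603.76 = 0.8106.

0.8106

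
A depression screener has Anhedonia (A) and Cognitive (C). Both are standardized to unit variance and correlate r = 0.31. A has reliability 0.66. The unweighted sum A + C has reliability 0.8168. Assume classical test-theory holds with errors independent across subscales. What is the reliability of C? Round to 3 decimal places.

Var(A+C) = 2 + 2·0.31 = 2.620.
True-score variance = ρ_A + ρ_C + 2·0.31, so 0.8168 = (0.66 + ρ_C + 0.62) / 2.620.
ρ_C = 0.8168·2.620 − 0.66 − 0.62 = 0.860.

0.860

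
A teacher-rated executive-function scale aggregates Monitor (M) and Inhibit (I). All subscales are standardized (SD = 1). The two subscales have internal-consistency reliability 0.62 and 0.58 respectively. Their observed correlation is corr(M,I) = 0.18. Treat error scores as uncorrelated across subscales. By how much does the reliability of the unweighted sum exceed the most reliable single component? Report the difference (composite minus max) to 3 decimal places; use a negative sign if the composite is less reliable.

0.041

Var(sum) = 2 + 0.36 = 2.36; true-score variance = 1.2 + 0.36 = 1.56; composite reliability = 0.6610.
Max component reliability = 0.6200.
Difference = 0.6610 − 0.6200 = 0.041.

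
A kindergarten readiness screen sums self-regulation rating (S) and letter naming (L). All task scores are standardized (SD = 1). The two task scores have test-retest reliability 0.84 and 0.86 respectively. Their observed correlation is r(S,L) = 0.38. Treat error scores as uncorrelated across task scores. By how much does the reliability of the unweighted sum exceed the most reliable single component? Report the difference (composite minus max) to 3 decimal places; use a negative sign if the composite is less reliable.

0.031

Var(sum) = 2 + 0.76 = 2.76; true-score variance = 1.7 + 0.76 = 2.46; composite reliability = 0.8913.
Max component reliability = 0.8600.
Difference = 0.8913 − 0.8600 = 0.031.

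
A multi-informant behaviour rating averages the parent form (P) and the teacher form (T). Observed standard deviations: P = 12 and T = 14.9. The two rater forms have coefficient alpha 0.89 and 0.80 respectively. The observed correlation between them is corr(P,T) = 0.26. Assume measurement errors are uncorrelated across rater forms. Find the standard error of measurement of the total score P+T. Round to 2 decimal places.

Var(total) = 366.01 + 92.976 = 458.986.
True-score variance = 305.768 + 92.976 = 398.744, so reliability = 0.8687.
Error variance = 458.986 − 398.744 = 60.242; SEM = √60.242 = 7.76.

7.76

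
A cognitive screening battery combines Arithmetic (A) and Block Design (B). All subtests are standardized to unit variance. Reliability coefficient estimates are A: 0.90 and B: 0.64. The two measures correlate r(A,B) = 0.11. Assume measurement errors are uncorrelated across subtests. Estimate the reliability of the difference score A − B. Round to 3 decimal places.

0.742

Var(A−B) = 1 + 1 − 2·0.11 = 2 − 0.22 = 1.78.
With uncorrelated errors the cross-covariances are all true-score covariance, so they carry over unchanged; only the diagonal terms shrink to ρᵢσᵢ².
True-score variance = [0.90 + 0.64] − 0.22 = 1.54 − 0.22 = 1.32.
Reliability = 1.32 / 1.78 = 0.742.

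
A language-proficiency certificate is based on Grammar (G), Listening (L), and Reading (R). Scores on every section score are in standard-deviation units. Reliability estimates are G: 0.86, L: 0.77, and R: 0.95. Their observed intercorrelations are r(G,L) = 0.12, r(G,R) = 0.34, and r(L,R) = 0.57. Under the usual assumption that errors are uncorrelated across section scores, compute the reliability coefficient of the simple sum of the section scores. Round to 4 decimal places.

0.9170

Var(G+L+R) = 3 + 2·[0.12 + 0.34 + 0.57] = 3 + 2.06 = 5.06.
Under uncorrelated errors the observed covariances equal the true-score covariances, so only the own-variance terms attenuate.
True-score variance = [0.86 + 0.77 + 0.95] + 2.06 = 2.58 + 2.06 = 4.64.
Reliability = 4.64 / 5.06 = 0.9170.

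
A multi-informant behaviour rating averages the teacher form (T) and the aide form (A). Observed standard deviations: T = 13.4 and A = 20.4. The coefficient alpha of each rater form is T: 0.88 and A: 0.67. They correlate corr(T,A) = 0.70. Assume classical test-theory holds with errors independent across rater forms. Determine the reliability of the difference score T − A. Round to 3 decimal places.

0.254

Var(T−A) = 13.4² + 20.4² − 2·13.4·20.4·0.70 = 595.72 − 382.704 = 213.016.
Because errors are independent across components, Cov(Tᵢ,Tⱼ) = Cov(Xᵢ,Xⱼ); the off-diagonal part of the true-score variance is the same as above.
True-score variance = [13.4²·0.88 + 20.4²·0.67] − 382.704 = 436.84 − 382.704 = 54.136.
Reliability = 54.136 / 213.016 = 0.254.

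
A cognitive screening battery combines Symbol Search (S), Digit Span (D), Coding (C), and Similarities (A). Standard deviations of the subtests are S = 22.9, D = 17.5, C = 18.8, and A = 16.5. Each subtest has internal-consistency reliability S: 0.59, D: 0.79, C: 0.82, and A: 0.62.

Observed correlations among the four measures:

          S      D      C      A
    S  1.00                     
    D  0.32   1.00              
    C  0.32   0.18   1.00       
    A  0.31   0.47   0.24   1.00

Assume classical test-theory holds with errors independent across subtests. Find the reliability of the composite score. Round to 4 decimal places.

0.8383

Var(S+D+C+A) = 22.9² + 17.5² + 18.8² + 16.5² + 2·[22.9·17.5·0.32 + 22.9·18.8·0.32 + 22.9·16.5·0.31 + 17.5·18.8·0.18 + 17.5·16.5·0.47 + 18.8·16.5·0.24] = 1456.35 + 1305.04 = 2761.39.
Under uncorrelated errors the observed covariances equal the true-score covariances, so only the own-variance terms attenuate.
True-score variance = [22.9²·0.59 + 17.5²·0.79 + 18.8²·0.82 + 16.5²·0.62] + 1305.04 = 1009.96 + 1305.04 = 2315.
Reliability = 2315 / 2761.39 = 0.8383.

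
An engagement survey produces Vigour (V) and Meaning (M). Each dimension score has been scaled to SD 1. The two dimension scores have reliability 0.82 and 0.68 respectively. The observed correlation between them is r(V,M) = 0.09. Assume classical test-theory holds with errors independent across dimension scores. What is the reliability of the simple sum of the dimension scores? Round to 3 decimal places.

Var(V+M) = 2 + 2·[0.09] = 2 + 0.18 = 2.18.
Under uncorrelated errors the observed covariances equal the true-score covariances, so only the own-variance terms attenuate.
True-score variance = [0.82 + 0.68] + 0.18 = 1.5 + 0.18 = 1.68.
Reliability = 1.68 / 2.18 = 0.771.

0.771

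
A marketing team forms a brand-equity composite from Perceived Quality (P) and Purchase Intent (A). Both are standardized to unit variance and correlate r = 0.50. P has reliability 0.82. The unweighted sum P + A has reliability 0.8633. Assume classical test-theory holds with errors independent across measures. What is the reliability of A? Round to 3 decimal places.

0.770

Var(P+A) = 2 + 2·0.50 = 3.000.
True-score variance = ρ_P + ρ_A + 2·0.50, so 0.8633 = (0.82 + ρ_A + 1.00) / 3.000.
ρ_A = 0.8633·3.000 − 0.82 − 1.00 = 0.770.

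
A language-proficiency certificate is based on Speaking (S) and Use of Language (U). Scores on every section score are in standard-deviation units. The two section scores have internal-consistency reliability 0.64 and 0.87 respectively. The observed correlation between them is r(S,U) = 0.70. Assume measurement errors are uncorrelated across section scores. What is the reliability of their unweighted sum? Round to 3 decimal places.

0.856

Var(S+U) = 2 + 2·[0.70] = 2 + 1.4 = 3.4.
Under uncorrelated errors the observed covariances equal the true-score covariances, so only the own-variance terms attenuate.
True-score variance = [0.64 + 0.87] + 1.4 = 1.51 + 1.4 = 2.91.
Reliability = 2.91 / 3.4 = 0.856.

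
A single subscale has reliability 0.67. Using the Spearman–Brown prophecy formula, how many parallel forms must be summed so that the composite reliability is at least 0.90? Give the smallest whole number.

k ≥ ρ*(1−ρ₁)/(ρ₁(1−ρ*)) = 0.90·0.33 / (0.67·0.10) = 4.433.
Smallest integer k = 5.

5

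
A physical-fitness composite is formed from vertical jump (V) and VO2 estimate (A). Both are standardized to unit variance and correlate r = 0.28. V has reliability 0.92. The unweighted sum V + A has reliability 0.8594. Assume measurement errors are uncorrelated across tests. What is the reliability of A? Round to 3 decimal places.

0.720

Var(V+A) = 2 + 2·0.28 = 2.560.
True-score variance = ρ_V + ρ_A + 2·0.28, so 0.8594 = (0.92 + ρ_A + 0.56) / 2.560.
ρ_A = 0.8594·2.560 − 0.92 − 0.56 = 0.720.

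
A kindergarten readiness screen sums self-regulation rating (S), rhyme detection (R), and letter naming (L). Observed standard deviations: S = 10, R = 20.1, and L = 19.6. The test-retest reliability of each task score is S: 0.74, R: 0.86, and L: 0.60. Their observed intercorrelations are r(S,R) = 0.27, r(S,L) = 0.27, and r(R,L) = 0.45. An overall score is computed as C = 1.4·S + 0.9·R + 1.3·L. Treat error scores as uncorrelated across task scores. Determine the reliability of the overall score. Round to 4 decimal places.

Var(C) = 1.4²·10² + 0.9²·20.1² + 1.3²·19.6² + 2·[1.26·10·20.1·0.27 + 1.82·10·19.6·0.27 + 1.17·20.1·19.6·0.45] = 1172.48 + 744.229 = 1916.71.
With uncorrelated errors the cross-covariances are all true-score covariance, so they carry over unchanged; only the diagonal terms shrink to ρᵢσᵢ².
True-score variance = [1.4²·10²·0.74 + 0.9²·20.1²·0.86 + 1.3²·19.6²·0.60] + 744.229 = 816.012 + 744.229 = 1560.24.
Reliability = 1560.24 / 1916.71 = 0.8140.

0.8140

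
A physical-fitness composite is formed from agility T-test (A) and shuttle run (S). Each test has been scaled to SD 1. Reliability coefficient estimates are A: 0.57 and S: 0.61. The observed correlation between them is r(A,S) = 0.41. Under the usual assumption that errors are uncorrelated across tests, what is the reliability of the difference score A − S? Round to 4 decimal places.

Var(A−S) = 1 + 1 − 2·0.41 = 2 − 0.82 = 1.18.
Under uncorrelated errors the observed covariances equal the true-score covariances, so only the own-variance terms attenuate.
True-score variance = [0.57 + 0.61] − 0.82 = 1.18 − 0.82 = 0.36.
Reliability = 0.36 / 1.18 = 0.3051.

0.3051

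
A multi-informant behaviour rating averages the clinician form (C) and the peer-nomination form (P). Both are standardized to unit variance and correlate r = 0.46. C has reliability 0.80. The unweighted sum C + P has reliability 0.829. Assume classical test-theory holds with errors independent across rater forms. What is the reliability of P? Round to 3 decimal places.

Var(C+P) = 2 + 2·0.46 = 2.920.
True-score variance = ρ_C + ρ_P + 2·0.46, so 0.829 = (0.80 + ρ_P + 0.92) / 2.920.
ρ_P = 0.829·2.920 − 0.80 − 0.92 = 0.701.

0.701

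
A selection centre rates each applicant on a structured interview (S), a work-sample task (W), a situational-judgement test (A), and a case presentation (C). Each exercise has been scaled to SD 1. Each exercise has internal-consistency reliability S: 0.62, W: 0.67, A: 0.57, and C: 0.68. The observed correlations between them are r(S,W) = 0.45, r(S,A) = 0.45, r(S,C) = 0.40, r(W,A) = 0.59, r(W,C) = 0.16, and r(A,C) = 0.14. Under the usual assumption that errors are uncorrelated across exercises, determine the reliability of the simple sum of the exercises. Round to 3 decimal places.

0.826

Var(S+W+A+C) = 4 + 2·[0.45 + 0.45 + 0.40 + 0.59 + 0.16 + 0.14] = 4 + 4.38 = 8.38.
Because errors are independent across components, Cov(Tᵢ,Tⱼ) = Cov(Xᵢ,Xⱼ); the off-diagonal part of the true-score variance is the same as above.
True-score variance = [0.62 + 0.67 + 0.57 + 0.68] + 4.38 = 2.54 + 4.38 = 6.92.
Reliability = 6.92 / 8.38 = 0.826.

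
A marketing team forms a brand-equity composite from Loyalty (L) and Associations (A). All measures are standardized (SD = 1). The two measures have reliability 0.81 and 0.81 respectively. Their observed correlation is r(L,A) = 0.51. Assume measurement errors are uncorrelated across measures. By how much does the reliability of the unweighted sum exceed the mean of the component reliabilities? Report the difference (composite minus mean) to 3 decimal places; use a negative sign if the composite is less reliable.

Var(sum) = 2 + 1.02 = 3.02; true-score variance = 1.62 + 1.02 = 2.64; composite reliability = 0.8742.
Mean component reliability = 0.8100.
Difference = 0.8742 − 0.8100 = 0.064.

0.064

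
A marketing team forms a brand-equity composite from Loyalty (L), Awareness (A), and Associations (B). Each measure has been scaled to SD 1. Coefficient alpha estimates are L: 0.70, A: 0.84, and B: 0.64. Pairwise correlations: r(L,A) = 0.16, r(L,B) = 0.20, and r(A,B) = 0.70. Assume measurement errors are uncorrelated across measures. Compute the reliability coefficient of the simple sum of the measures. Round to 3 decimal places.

0.840

Var(L+A+B) = 3 + 2·[0.16 + 0.20 + 0.70] = 3 + 2.12 = 5.12.
Because errors are independent across components, Cov(Tᵢ,Tⱼ) = Cov(Xᵢ,Xⱼ); the off-diagonal part of the true-score variance is the same as above.
True-score variance = [0.70 + 0.84 + 0.64] + 2.12 = 2.18 + 2.12 = 4.3.
Reliability = 4.3 / 5.12 = 0.840.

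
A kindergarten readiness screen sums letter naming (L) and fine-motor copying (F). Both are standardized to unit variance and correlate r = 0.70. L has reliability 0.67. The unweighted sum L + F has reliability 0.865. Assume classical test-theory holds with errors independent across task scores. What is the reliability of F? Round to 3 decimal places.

Var(L+F) = 2 + 2·0.70 = 3.400.
True-score variance = ρ_L + ρ_F + 2·0.70, so 0.865 = (0.67 + ρ_F + 1.40) / 3.400.
ρ_F = 0.865·3.400 − 0.67 − 1.40 = 0.871.

0.871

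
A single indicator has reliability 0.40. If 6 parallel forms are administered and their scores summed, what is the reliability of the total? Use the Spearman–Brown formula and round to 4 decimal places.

0.8000

ρ_k = kρ / (1 + (k−1)ρ) = 6·0.40 / (1 + 5·0.40) = 2.400 / 3.000 = 0.8000.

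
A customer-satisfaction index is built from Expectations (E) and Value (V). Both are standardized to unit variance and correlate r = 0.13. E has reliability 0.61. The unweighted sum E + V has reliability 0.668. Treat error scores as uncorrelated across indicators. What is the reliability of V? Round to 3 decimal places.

0.640

Var(E+V) = 2 + 2·0.13 = 2.260.
True-score variance = ρ_E + ρ_V + 2·0.13, so 0.668 = (0.61 + ρ_V + 0.26) / 2.260.
ρ_V = 0.668·2.260 − 0.61 − 0.26 = 0.640.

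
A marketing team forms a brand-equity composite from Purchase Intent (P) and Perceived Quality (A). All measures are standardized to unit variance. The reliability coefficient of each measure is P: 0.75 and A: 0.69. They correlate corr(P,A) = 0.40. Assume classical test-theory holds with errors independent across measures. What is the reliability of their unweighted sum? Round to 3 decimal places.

0.800

Var(P+A) = 2 + 2·[0.40] = 2 + 0.8 = 2.8.
With uncorrelated errors the cross-covariances are all true-score covariance, so they carry over unchanged; only the diagonal terms shrink to ρᵢσᵢ².
True-score variance = [0.75 + 0.69] + 0.8 = 1.44 + 0.8 = 2.24.
Reliability = 2.24 / 2.8 = 0.800.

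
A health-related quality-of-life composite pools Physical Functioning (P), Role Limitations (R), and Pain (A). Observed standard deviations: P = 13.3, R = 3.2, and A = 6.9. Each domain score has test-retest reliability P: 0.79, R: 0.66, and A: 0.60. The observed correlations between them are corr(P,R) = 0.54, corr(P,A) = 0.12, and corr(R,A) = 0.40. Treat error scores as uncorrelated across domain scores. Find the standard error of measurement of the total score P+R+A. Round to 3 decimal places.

Var(total) = 234.74 + 85.6536 = 320.394.
True-score variance = 175.068 + 85.6536 = 260.721, so reliability = 0.8138.
Error variance = 320.394 − 260.721 = 59.6725; SEM = √59.6725 = 7.725.

7.725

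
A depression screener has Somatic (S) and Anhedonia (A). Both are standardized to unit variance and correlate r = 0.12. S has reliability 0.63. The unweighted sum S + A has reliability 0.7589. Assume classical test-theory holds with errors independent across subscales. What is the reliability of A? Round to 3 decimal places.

Var(S+A) = 2 + 2·0.12 = 2.240.
True-score variance = ρ_S + ρ_A + 2·0.12, so 0.7589 = (0.63 + ρ_A + 0.24) / 2.240.
ρ_A = 0.7589·2.240 − 0.63 − 0.24 = 0.830.

0.830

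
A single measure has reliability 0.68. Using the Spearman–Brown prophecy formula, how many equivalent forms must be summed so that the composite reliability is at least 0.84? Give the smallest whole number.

3

k ≥ ρ*(1−ρ₁)/(ρ₁(1−ρ*)) = 0.84·0.32 / (0.68·0.16) = 2.471.
Smallest integer k = 3.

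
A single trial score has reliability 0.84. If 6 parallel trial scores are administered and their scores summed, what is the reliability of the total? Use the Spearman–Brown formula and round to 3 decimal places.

ρ_k = kρ / (1 + (k−1)ρ) = 6·0.84 / (1 + 5·0.84) = 5.040 / 5.200 = 0.969.

0.969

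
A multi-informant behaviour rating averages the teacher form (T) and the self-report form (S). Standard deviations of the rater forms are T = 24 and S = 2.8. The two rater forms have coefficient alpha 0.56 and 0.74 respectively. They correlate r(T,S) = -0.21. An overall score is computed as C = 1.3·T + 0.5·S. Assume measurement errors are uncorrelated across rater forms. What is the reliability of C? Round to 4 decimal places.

0.5519

Var(C) = 1.3²·24² + 0.5²·2.8² + 2·[0.65·24·2.8·(-0.21)] = 975.4 − 18.3456 = 957.054.
Because errors are independent across components, Cov(Tᵢ,Tⱼ) = Cov(Xᵢ,Xⱼ); the off-diagonal part of the true-score variance is the same as above.
True-score variance = [1.3²·24²·0.56 + 0.5²·2.8²·0.74] − 18.3456 = 546.577 − 18.3456 = 528.231.
Reliability = 528.231 / 957.054 = 0.5519.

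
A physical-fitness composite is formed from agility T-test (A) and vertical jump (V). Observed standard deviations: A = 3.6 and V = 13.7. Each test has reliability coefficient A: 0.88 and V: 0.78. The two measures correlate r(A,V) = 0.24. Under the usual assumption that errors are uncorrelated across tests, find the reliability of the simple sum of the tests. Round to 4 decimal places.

0.8090

Var(A+V) = 3.6² + 13.7² + 2·[3.6·13.7·0.24] = 200.65 + 23.6736 = 224.324.
With uncorrelated errors the cross-covariances are all true-score covariance, so they carry over unchanged; only the diagonal terms shrink to ρᵢσᵢ².
True-score variance = [3.6²·0.88 + 13.7²·0.78] + 23.6736 = 157.803 + 23.6736 = 181.477.
Reliability = 181.477 / 224.324 = 0.8090.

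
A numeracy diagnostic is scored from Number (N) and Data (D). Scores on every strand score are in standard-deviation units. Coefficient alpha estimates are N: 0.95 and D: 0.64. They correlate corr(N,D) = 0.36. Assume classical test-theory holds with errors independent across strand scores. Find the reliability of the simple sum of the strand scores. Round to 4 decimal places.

0.8493

Var(N+D) = 2 + 2·[0.36] = 2 + 0.72 = 2.72.
Under uncorrelated errors the observed covariances equal the true-score covariances, so only the own-variance terms attenuate.
True-score variance = [0.95 + 0.64] + 0.72 = 1.59 + 0.72 = 2.31.
Reliability = 2.31 / 2.72 = 0.8493.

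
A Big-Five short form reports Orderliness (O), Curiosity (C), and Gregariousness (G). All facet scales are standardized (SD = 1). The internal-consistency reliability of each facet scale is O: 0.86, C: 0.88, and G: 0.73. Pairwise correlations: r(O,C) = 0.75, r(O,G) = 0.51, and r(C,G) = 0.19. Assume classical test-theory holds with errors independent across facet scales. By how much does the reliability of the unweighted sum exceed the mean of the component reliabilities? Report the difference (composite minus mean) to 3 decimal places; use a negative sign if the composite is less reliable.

0.087

Var(sum) = 3 + 2.9 = 5.9; true-score variance = 2.47 + 2.9 = 5.37; composite reliability = 0.9102.
Mean component reliability = 0.8233.
Difference = 0.9102 − 0.8233 = 0.087.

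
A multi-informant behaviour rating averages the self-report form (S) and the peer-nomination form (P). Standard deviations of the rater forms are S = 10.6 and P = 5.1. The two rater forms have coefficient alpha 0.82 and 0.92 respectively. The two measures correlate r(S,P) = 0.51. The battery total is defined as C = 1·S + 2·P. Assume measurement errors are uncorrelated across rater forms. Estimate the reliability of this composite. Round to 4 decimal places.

Var(C) = 10.6² + 2²·5.1² + 2·[2·10.6·5.1·0.51] = 216.4 + 110.282 = 326.682.
Because errors are independent across components, Cov(Tᵢ,Tⱼ) = Cov(Xᵢ,Xⱼ); the off-diagonal part of the true-score variance is the same as above.
True-score variance = [10.6²·0.82 + 2²·5.1²·0.92] + 110.282 = 187.852 + 110.282 = 298.134.
Reliability = 298.134 / 326.682 = 0.9126.

0.9126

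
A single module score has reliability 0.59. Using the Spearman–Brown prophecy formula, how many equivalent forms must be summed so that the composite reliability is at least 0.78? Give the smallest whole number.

k ≥ ρ*(1−ρ₁)/(ρ₁(1−ρ*)) = 0.78·0.41 / (0.59·0.22) = 2.464.
Smallest integer k = 3.

3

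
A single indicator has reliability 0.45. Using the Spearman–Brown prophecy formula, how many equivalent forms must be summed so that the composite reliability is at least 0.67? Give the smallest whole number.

k ≥ ρ*(1−ρ₁)/(ρ₁(1−ρ*)) = 0.67·0.55 / (0.45·0.33) = 2.481.
Smallest integer k = 3.

3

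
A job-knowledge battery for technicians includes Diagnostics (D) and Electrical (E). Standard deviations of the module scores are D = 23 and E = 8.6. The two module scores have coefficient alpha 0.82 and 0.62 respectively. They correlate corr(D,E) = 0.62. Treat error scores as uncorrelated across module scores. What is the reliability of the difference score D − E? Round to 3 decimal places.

Var(D−E) = 23² + 8.6² − 2·23·8.6·0.62 = 602.96 − 245.272 = 357.688.
With uncorrelated errors the cross-covariances are all true-score covariance, so they carry over unchanged; only the diagonal terms shrink to ρᵢσᵢ².
True-score variance = [23²·0.82 + 8.6²·0.62] − 245.272 = 479.635 − 245.272 = 234.363.
Reliability = 234.363 / 357.688 = 0.655.

0.655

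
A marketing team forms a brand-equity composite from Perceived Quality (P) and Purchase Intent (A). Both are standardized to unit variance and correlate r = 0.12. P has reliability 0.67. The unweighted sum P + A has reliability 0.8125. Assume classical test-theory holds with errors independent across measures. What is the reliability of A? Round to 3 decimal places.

0.910

Var(P+A) = 2 + 2·0.12 = 2.240.
True-score variance = ρ_P + ρ_A + 2·0.12, so 0.8125 = (0.67 + ρ_A + 0.24) / 2.240.
ρ_A = 0.8125·2.240 − 0.67 − 0.24 = 0.910.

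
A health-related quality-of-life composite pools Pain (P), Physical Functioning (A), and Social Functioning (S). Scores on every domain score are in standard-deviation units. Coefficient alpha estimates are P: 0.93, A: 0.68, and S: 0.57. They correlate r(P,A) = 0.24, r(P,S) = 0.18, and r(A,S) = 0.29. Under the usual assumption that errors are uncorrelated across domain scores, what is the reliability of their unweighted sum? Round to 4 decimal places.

0.8145

Var(P+A+S) = 3 + 2·[0.24 + 0.18 + 0.29] = 3 + 1.42 = 4.42.
Under uncorrelated errors the observed covariances equal the true-score covariances, so only the own-variance terms attenuate.
True-score variance = [0.93 + 0.68 + 0.57] + 1.42 = 2.18 + 1.42 = 3.6.
Reliability = 3.6 / 4.42 = 0.8145.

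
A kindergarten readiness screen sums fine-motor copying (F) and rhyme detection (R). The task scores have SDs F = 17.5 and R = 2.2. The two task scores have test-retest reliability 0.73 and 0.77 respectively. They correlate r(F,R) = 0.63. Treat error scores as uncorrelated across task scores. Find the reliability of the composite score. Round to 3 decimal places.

Var(F+R) = 17.5² + 2.2² + 2·[17.5·2.2·0.63] = 311.09 + 48.51 = 359.6.
Under uncorrelated errors the observed covariances equal the true-score covariances, so only the own-variance terms attenuate.
True-score variance = [17.5²·0.73 + 2.2²·0.77] + 48.51 = 227.289 + 48.51 = 275.799.
Reliability = 275.799 / 359.6 = 0.767.

0.767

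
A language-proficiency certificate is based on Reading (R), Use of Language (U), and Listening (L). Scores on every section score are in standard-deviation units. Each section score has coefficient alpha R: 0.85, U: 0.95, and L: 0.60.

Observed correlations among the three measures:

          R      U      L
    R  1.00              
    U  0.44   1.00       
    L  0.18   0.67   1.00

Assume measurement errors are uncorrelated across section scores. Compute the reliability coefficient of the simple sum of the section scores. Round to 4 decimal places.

Var(R+U+L) = 3 + 2·[0.44 + 0.18 + 0.67] = 3 + 2.58 = 5.58.
With uncorrelated errors the cross-covariances are all true-score covariance, so they carry over unchanged; only the diagonal terms shrink to ρᵢσᵢ².
True-score variance = [0.85 + 0.95 + 0.60] + 2.58 = 2.4 + 2.58 = 4.98.
Reliability = 4.98 / 5.58 = 0.8925.

0.8925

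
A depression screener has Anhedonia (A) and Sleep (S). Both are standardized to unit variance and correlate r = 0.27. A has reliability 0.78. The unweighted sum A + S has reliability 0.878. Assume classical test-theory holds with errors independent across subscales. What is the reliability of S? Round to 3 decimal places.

Var(A+S) = 2 + 2·0.27 = 2.540.
True-score variance = ρ_A + ρ_S + 2·0.27, so 0.878 = (0.78 + ρ_S + 0.54) / 2.540.
ρ_S = 0.878·2.540 − 0.78 − 0.54 = 0.910.

0.910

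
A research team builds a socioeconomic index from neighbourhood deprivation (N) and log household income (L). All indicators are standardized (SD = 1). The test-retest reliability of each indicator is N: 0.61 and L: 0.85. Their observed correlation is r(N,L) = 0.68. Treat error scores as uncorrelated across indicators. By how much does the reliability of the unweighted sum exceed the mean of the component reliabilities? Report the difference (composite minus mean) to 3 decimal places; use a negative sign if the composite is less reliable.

0.109

Var(sum) = 2 + 1.36 = 3.36; true-score variance = 1.46 + 1.36 = 2.82; composite reliability = 0.8393.
Mean component reliability = 0.7300.
Difference = 0.8393 − 0.7300 = 0.109.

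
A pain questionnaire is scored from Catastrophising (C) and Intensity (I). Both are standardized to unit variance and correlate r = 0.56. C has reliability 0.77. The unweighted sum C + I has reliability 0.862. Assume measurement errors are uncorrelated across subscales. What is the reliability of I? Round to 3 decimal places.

Var(C+I) = 2 + 2·0.56 = 3.120.
True-score variance = ρ_C + ρ_I + 2·0.56, so 0.862 = (0.77 + ρ_I + 1.12) / 3.120.
ρ_I = 0.862·3.120 − 0.77 − 1.12 = 0.799.

0.799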